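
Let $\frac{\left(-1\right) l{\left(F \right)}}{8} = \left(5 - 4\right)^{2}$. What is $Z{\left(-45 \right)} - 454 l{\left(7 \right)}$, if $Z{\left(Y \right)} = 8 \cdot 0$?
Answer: $3632$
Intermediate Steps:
$Z{\left(Y \right)} = 0$
$l{\left(F \right)} = -8$ ($l{\left(F \right)} = - 8 \left(5 - 4\right)^{2} = - 8 \cdot 1^{2} = \left(-8\right) 1 = -8$)
$Z{\left(-45 \right)} - 454 l{\left(7 \right)} = 0 - -3632 = 0 + 3632 = 3632$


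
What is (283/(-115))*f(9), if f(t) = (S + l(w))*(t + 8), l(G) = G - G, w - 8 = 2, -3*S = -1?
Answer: -4811/345 ≈ -13.945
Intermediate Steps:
S = 1/3 (S = -1/3*(-1) = 1/3 ≈ 0.33333)
w = 10 (w = 8 + 2 = 10)
l(G) = 0
f(t) = 8/3 + t/3 (f(t) = (1/3 + 0)*(t + 8) = (8 + t)/3 = 8/3 + t/3)
(283/(-115))*f(9) = (283/(-115))*(8/3 + (1/3)*9) = (283*(-1/115))*(8/3 + 3) = -283/115*17/3 = -4811/345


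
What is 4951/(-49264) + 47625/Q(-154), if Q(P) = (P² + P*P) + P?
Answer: 1056062311/1164551696 ≈ 0.90684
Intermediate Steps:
Q(P) = P + 2*P² (Q(P) = (P² + P²) + P = 2*P² + P = P + 2*P²)
4951/(-49264) + 47625/Q(-154) = 4951/(-49264) + 47625/((-154*(1 + 2*(-154)))) = 4951*(-1/49264) + 47625/((-154*(1 - 308))) = -4951/49264 + 47625/((-154*(-307))) = -4951/49264 + 47625/47278 = 1056062311/1164551696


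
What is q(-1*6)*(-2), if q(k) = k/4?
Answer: 3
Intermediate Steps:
q(k) = k/4 (q(k) = k*(1/4) = k/4)
q(-1*6)*(-2) = ((-1*6)/4)*(-2) = ((1/4)*(-6))*(-2) = -3/2*(-2) = 3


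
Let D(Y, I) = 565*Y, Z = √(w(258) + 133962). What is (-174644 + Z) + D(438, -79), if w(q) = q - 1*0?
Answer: 72826 + 2*√33555 ≈ 73192.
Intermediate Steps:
w(q) = q (w(q) = q + 0 = q)
Z = 2*√33555 (Z = √(258 + 133962) = √134220 = 2*√33555 ≈ 366.36)
(-174644 + Z) + D(438, -79) = (-174644 + 2*√33555) + 565*438 = (-174644 + 2*√33555) + 247470 = 72826 + 2*√33555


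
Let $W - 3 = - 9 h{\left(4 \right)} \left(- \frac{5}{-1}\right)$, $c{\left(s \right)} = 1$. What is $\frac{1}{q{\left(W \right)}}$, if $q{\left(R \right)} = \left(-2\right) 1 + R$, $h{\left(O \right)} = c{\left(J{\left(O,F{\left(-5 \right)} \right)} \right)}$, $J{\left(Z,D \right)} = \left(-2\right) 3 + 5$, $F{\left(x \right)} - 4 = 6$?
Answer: $- \frac{1}{44} \approx -0.022727$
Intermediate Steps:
$F{\left(x \right)} = 10$ ($F{\left(x \right)} = 4 + 6 = 10$)
$J{\left(Z,D \right)} = -1$ ($J{\left(Z,D \right)} = -6 + 5 = -1$)
$h{\left(O \right)} = 1$
$W = -42$ ($W = 3 + \left(-9\right) 1 \left(- \frac{5}{-1}\right) = 3 - 9 \left(\left(-5\right) \left(-1\right)\right) = 3 - 45 = -42$)
$q{\left(R \right)} = -2 + R$
$\frac{1}{q{\left(W \right)}} = \frac{1}{-2 - 42} = \frac{1}{-44} = - \frac{1}{44}$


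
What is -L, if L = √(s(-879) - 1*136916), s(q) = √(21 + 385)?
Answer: -I*√(136916 - √406) ≈ -369.99*I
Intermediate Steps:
s(q) = √406
L = √(-136916 + √406) (L = √(√406 - 1*136916) = √(√406 - 136916) = √(-136916 + √406) ≈ 369.99*I)
-L = -√(-136916 + √406)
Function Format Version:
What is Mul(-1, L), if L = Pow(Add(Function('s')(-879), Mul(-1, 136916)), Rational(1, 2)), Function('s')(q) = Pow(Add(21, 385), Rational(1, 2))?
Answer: Mul(-1, I, Pow(Add(136916, Mul(-1, Pow(406, Rational(1, 2)))), Rational(1, 2))) ≈ Mul(-369.99, I)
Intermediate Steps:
Function('s')(q) = Pow(406, Rational(1, 2))
L = Pow(Add(-136916, Pow(406, Rational(1, 2))), Rational(1, 2)) (L = Pow(Add(Pow(406, Rational(1, 2)), Mul(-1, 136916)), Rational(1, 2)) = Pow(Add(Pow(406, Rational(1, 2)), -136916), Rational(1, 2)) = Pow(Add(-136916, Pow(406, Rational(1, 2))), Rational(1, 2)) ≈ Mul(369.99, I))
Mul(-1, L) = Mul(-1, Pow(Add(-136916, Pow(406, Rational(1, 2))), Rational(1, 2)))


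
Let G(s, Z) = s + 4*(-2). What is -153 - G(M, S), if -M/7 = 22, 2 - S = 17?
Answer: 9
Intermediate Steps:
S = -15 (S = 2 - 1*17 = 2 - 17 = -15)
M = -154 (M = -7*22 = -154)
G(s, Z) = -8 + s (G(s, Z) = s - 8 = -8 + s)
-153 - G(M, S) = -153 - (-8 - 154) = -153 - 1*(-162) = -153 + 162 = 9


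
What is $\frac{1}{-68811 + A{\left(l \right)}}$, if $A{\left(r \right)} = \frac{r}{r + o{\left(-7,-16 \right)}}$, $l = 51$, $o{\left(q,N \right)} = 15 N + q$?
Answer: $- \frac{196}{13487007} \approx -1.4533 \cdot 10^{-5}$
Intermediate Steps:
$o{\left(q,N \right)} = q + 15 N$
$A{\left(r \right)} = \frac{r}{-247 + r}$ ($A{\left(r \right)} = \frac{r}{r + \left(-7 + 15 \left(-16\right)\right)} = \frac{r}{r - 247} = \frac{r}{-247 + r}$)
$\frac{1}{-68811 + A{\left(l \right)}} = \frac{1}{-68811 + \frac{51}{-247 + 51}} = \frac{1}{-68811 + \frac{51}{-196}} = \frac{1}{-68811 + 51 \left(- \frac{1}{196}\right)} = \frac{1}{-68811 - \frac{51}{196}} = \frac{1}{- \frac{13487007}{196}} = - \frac{196}{13487007}$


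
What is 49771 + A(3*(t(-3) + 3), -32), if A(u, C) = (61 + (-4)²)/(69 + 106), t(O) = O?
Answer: 1244286/25 ≈ 49771.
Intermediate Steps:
A(u, C) = 11/25 (A(u, C) = (61 + 16)/175 = 77*(1/175) = 11/25)
49771 + A(3*(t(-3) + 3), -32) = 49771 + 11/25 = 1244286/25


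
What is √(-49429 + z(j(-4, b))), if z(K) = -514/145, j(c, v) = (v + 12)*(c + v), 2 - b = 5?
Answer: I*√1039319255/145 ≈ 222.33*I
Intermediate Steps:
b = -3 (b = 2 - 1*5 = 2 - 5 = -3)
j(c, v) = (12 + v)*(c + v)
z(K) = -514/145 (z(K) = -514*1/145 = -514/145)
√(-49429 + z(j(-4, b))) = √(-49429 - 514/145) = √(-7167719/145) = I*√1039319255/145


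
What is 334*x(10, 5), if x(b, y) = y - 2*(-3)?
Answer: 3674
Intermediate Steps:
x(b, y) = 6 + y (x(b, y) = y + 6 = 6 + y)
334*x(10, 5) = 334*(6 + 5) = 334*11 = 3674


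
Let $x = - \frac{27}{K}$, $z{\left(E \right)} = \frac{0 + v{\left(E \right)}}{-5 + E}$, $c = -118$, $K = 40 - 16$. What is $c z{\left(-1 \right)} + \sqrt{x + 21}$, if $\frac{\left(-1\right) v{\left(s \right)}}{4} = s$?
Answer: $\frac{236}{3} + \frac{\sqrt{318}}{4} \approx 83.125$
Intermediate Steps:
$K = 24$ ($K = 40 - 16 = 24$)
$v{\left(s \right)} = - 4 s$
$z{\left(E \right)} = - \frac{4 E}{-5 + E}$ ($z{\left(E \right)} = \frac{0 - 4 E}{-5 + E} = \frac{\left(-4\right) E}{-5 + E} = - \frac{4 E}{-5 + E}$)
$x = - \frac{9}{8}$ ($x = - \frac{27}{24} = \left(-27\right) \frac{1}{24} = - \frac{9}{8} \approx -1.125$)
$c z{\left(-1 \right)} + \sqrt{x + 21} = - 118 \left(\left(-4\right) \left(-1\right) \frac{1}{-5 - 1}\right) + \sqrt{- \frac{9}{8} + 21} = - 118 \left(\left(-4\right) \left(-1\right) \frac{1}{-6}\right) + \sqrt{\frac{159}{8}} = - 118 \left(\left(-4\right) \left(-1\right) \left(- \frac{1}{6}\right)\right) + \frac{\sqrt{318}}{4} = \left(-118\right) \left(- \frac{2}{3}\right) + \frac{\sqrt{318}}{4} = \frac{236}{3} + \frac{\sqrt{318}}{4}$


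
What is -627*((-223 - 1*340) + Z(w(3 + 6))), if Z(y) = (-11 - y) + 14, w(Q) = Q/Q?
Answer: 351747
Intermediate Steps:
w(Q) = 1
Z(y) = 3 - y
-627*((-223 - 1*340) + Z(w(3 + 6))) = -627*((-223 - 1*340) + (3 - 1*1)) = -627*((-223 - 340) + (3 - 1)) = -627*(-563 + 2) = -627*(-561) = 351747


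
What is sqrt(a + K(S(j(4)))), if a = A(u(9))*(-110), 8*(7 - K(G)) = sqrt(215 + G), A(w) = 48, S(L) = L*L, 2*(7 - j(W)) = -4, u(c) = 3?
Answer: sqrt(-21092 - sqrt(74))/2 ≈ 72.63*I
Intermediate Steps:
j(W) = 9 (j(W) = 7 - 1/2*(-4) = 7 + 2 = 9)
S(L) = L**2
K(G) = 7 - sqrt(215 + G)/8
a = -5280 (a = 48*(-110) = -5280)
sqrt(a + K(S(j(4)))) = sqrt(-5280 + (7 - sqrt(215 + 9**2)/8)) = sqrt(-5280 + (7 - sqrt(215 + 81)/8)) = sqrt(-5280 + (7 - sqrt(74)/4)) = sqrt(-5273 - sqrt(74)/4)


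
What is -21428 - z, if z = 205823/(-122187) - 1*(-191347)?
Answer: -25998133102/122187 ≈ -2.1277e+5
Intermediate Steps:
z = 23379910066/122187 (z = 205823*(-1/122187) + 191347 = -205823/122187 + 191347 = 23379910066/122187 ≈ 1.9135e+5)
-21428 - z = -21428 - 1*23379910066/122187 = -21428 - 23379910066/122187 = -25998133102/122187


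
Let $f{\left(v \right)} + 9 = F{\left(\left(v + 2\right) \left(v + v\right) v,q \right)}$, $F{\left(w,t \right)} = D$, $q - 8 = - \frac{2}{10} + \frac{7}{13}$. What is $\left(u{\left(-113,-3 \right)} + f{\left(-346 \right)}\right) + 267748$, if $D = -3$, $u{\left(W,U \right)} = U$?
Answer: $267733$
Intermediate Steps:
$q = \frac{542}{65}$ ($q = 8 + \left(- \frac{2}{10} + \frac{7}{13}\right) = 8 + \left(\left(-2\right) \frac{1}{10} + 7 \cdot \frac{1}{13}\right) = 8 + \left(- \frac{1}{5} + \frac{7}{13}\right) = 8 + \frac{22}{65} = \frac{542}{65} \approx 8.3385$)
$F{\left(w,t \right)} = -3$
$f{\left(v \right)} = -12$ ($f{\left(v \right)} = -9 - 3 = -12$)
$\left(u{\left(-113,-3 \right)} + f{\left(-346 \right)}\right) + 267748 = \left(-3 - 12\right) + 267748 = -15 + 267748 = 267733$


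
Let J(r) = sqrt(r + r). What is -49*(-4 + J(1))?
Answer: 196 - 49*sqrt(2) ≈ 126.70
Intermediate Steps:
J(r) = sqrt(2)*sqrt(r) (J(r) = sqrt(2*r) = sqrt(2)*sqrt(r))
-49*(-4 + J(1)) = -49*(-4 + sqrt(2)*sqrt(1)) = -49*(-4 + sqrt(2)*1) = -49*(-4 + sqrt(2)) = 196 - 49*sqrt(2)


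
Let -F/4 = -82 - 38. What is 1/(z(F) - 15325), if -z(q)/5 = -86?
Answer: -1/14895 ≈ -6.7137e-5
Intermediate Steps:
F = 480 (F = -4*(-82 - 38) = -4*(-120) = 480)
z(q) = 430 (z(q) = -5*(-86) = 430)
1/(z(F) - 15325) = 1/(430 - 15325) = 1/(-14895) = -1/14895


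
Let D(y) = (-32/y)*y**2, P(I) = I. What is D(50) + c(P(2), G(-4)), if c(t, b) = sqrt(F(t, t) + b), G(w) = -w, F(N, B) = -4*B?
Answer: -1600 + 2*I ≈ -1600.0 + 2.0*I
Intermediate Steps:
c(t, b) = sqrt(b - 4*t) (c(t, b) = sqrt(-4*t + b) = sqrt(b - 4*t))
D(y) = -32*y
D(50) + c(P(2), G(-4)) = -32*50 + sqrt(-1*(-4) - 4*2) = -1600 + sqrt(4 - 8) = -1600 + sqrt(-4) = -1600 + 2*I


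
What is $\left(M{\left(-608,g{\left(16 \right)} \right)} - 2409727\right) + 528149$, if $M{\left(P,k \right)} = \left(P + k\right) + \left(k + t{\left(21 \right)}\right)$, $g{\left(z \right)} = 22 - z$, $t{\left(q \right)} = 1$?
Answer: $-1882173$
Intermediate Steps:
$M{\left(P,k \right)} = 1 + P + 2 k$ ($M{\left(P,k \right)} = \left(P + k\right) + \left(k + 1\right) = \left(P + k\right) + \left(1 + k\right) = 1 + P + 2 k$)
$\left(M{\left(-608,g{\left(16 \right)} \right)} - 2409727\right) + 528149 = \left(\left(1 - 608 + 2 \left(22 - 16\right)\right) - 2409727\right) + 528149 = \left(\left(1 - 608 + 2 \cdot 6\right) - 2409727\right) + 528149 = \left(\left(1 - 608 + 12\right) - 2409727\right) + 528149 = \left(-595 - 2409727\right) + 528149 = -2410322 + 528149 = -1882173$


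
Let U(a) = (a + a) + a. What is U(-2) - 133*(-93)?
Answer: 12363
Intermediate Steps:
U(a) = 3*a (U(a) = 2*a + a = 3*a)
U(-2) - 133*(-93) = 3*(-2) - 133*(-93) = -6 + 12369 = 12363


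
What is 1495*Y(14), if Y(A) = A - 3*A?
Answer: -41860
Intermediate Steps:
Y(A) = -2*A
1495*Y(14) = 1495*(-2*14) = 1495*(-28) = -41860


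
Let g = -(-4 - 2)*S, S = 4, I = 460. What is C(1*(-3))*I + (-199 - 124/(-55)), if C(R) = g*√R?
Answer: -10821/55 + 11040*I*√3 ≈ -196.75 + 19122.0*I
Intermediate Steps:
g = 24 (g = -(-4 - 2)*4 = -(-6)*4 = -1*(-24) = 24)
C(R) = 24*√R
C(1*(-3))*I + (-199 - 124/(-55)) = (24*√(1*(-3)))*460 + (-199 - 124/(-55)) = (24*√(-3))*460 + (-199 - 124*(-1/55)) = (24*(I*√3))*460 + (-199 + 124/55) = (24*I*√3)*460 - 10821/55 = 11040*I*√3 - 10821/55 = -10821/55 + 11040*I*√3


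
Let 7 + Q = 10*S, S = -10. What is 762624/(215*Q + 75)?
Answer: -381312/11465 ≈ -33.259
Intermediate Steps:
Q = -107 (Q = -7 + 10*(-10) = -7 - 100 = -107)
762624/(215*Q + 75) = 762624/(215*(-107) + 75) = 762624/(-23005 + 75) = 762624/(-22930) = 762624*(-1/22930) = -381312/11465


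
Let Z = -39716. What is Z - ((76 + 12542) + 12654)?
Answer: -64988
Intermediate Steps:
Z - ((76 + 12542) + 12654) = -39716 - ((76 + 12542) + 12654) = -39716 - (12618 + 12654) = -39716 - 1*25272 = -39716 - 25272 = -64988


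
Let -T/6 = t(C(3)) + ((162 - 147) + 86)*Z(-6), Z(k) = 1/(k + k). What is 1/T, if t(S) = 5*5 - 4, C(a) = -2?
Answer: -2/151 ≈ -0.013245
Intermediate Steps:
Z(k) = 1/(2*k)
t(S) = 21 (t(S) = 25 - 4 = 21)
T = -151/2 (T = -6*(21 + ((162 - 147) + 86)*((½)/(-6))) = -6*(21 + (15 + 86)*((½)*(-⅙))) = -6*(21 + 101*(-1/12)) = -6*(21 - 101/12) = -6*151/12 = -151/2 ≈ -75.500)
1/T = 1/(-151/2) = -2/151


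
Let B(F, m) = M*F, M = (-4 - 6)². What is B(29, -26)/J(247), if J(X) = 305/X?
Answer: 143260/61 ≈ 2348.5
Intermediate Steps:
M = 100 (M = (-10)² = 100)
B(F, m) = 100*F
B(29, -26)/J(247) = (100*29)/((305/247)) = 2900/((305*(1/247))) = 2900/(305/247) = 2900*(247/305) = 143260/61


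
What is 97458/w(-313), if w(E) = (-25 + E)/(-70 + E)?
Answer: 18663207/169 ≈ 1.1043e+5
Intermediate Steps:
w(E) = (-25 + E)/(-70 + E)
97458/w(-313) = 97458/(((-25 - 313)/(-70 - 313))) = 97458/((-338/(-383))) = 97458/((-1/383*(-338))) = 97458/(338/383) = 97458*(383/338) = 18663207/169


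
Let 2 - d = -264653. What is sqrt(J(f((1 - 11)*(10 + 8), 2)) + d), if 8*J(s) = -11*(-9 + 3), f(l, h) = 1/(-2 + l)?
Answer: sqrt(1058653)/2 ≈ 514.45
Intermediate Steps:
d = 264655 (d = 2 - 1*(-264653) = 2 + 264653 = 264655)
J(s) = 33/4 (J(s) = (-11*(-9 + 3))/8 = (-11*(-6))/8 = (1/8)*66 = 33/4)
sqrt(J(f((1 - 11)*(10 + 8), 2)) + d) = sqrt(33/4 + 264655) = sqrt(1058653/4) = sqrt(1058653)/2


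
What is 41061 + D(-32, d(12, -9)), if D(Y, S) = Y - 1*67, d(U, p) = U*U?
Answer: 40962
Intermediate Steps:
d(U, p) = U**2
D(Y, S) = -67 + Y (D(Y, S) = Y - 67 = -67 + Y)
41061 + D(-32, d(12, -9)) = 41061 + (-67 - 32) = 41061 - 99 = 40962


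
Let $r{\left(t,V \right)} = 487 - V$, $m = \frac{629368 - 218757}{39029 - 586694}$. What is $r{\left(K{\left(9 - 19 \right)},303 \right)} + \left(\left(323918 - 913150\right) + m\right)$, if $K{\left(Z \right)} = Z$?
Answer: $- \frac{11124185639}{18885} \approx -5.8905 \cdot 10^{5}$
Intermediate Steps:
$m = - \frac{14159}{18885}$ ($m = \frac{410611}{-547665} = 410611 \left(- \frac{1}{547665}\right) = - \frac{14159}{18885} \approx -0.74975$)
$r{\left(K{\left(9 - 19 \right)},303 \right)} + \left(\left(323918 - 913150\right) + m\right) = \left(487 - 303\right) + \left(\left(323918 - 913150\right) - \frac{14159}{18885}\right) = \left(487 - 303\right) - \frac{11127660479}{18885} = 184 - \frac{11127660479}{18885} = - \frac{11124185639}{18885}$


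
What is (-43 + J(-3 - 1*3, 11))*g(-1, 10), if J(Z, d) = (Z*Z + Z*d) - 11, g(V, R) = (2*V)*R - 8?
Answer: 2352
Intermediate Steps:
g(V, R) = -8 + 2*R*V (g(V, R) = 2*R*V - 8 = -8 + 2*R*V)
J(Z, d) = -11 + Z² + Z*d (J(Z, d) = (Z² + Z*d) - 11 = -11 + Z² + Z*d)
(-43 + J(-3 - 1*3, 11))*g(-1, 10) = (-43 + (-11 + (-3 - 1*3)² + (-3 - 1*3)*11))*(-8 + 2*10*(-1)) = (-43 + (-11 + (-3 - 3)² + (-3 - 3)*11))*(-8 - 20) = (-43 + (-11 + (-6)² - 6*11))*(-28) = (-43 + (-11 + 36 - 66))*(-28) = (-43 - 41)*(-28) = -84*(-28) = 2352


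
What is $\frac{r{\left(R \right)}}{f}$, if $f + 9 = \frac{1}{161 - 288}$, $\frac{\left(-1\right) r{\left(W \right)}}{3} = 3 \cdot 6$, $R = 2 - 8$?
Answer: $\frac{3429}{572} \approx 5.9948$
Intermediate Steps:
$R = -6$ ($R = 2 - 8 = -6$)
$r{\left(W \right)} = -54$ ($r{\left(W \right)} = - 3 \cdot 3 \cdot 6 = \left(-3\right) 18 = -54$)
$f = - \frac{1144}{127}$ ($f = -9 + \frac{1}{161 - 288} = -9 + \frac{1}{-127} = -9 - \frac{1}{127} = - \frac{1144}{127} \approx -9.0079$)
$\frac{r{\left(R \right)}}{f} = - \frac{54}{- \frac{1144}{127}} = \left(-54\right) \left(- \frac{127}{1144}\right) = \frac{3429}{572}$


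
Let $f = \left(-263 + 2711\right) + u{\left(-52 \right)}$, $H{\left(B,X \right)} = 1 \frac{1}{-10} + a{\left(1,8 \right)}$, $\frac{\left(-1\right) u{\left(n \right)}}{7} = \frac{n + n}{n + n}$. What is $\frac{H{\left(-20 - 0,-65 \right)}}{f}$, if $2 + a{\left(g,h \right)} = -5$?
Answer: $- \frac{71}{24410} \approx -0.0029086$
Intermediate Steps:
$a{\left(g,h \right)} = -7$ ($a{\left(g,h \right)} = -2 - 5 = -7$)
$u{\left(n \right)} = -7$ ($u{\left(n \right)} = - 7 \frac{n + n}{n + n} = - 7 \frac{2 n}{2 n} = - 7 \cdot 2 n \frac{1}{2 n} = \left(-7\right) 1 = -7$)
$H{\left(B,X \right)} = - \frac{71}{10}$ ($H{\left(B,X \right)} = 1 \frac{1}{-10} - 7 = 1 \left(- \frac{1}{10}\right) - 7 = - \frac{1}{10} - 7 = - \frac{71}{10}$)
$f = 2441$ ($f = \left(-263 + 2711\right) - 7 = 2448 - 7 = 2441$)
$\frac{H{\left(-20 - 0,-65 \right)}}{f} = - \frac{71}{10 \cdot 2441} = \left(- \frac{71}{10}\right) \frac{1}{2441} = - \frac{71}{24410}$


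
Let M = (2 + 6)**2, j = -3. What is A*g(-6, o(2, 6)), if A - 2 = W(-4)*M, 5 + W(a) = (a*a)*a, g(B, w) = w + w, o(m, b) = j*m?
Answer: 52968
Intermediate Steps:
o(m, b) = -3*m
g(B, w) = 2*w
W(a) = -5 + a**3 (W(a) = -5 + (a*a)*a = -5 + a**2*a = -5 + a**3)
M = 64 (M = 8**2 = 64)
A = -4414 (A = 2 + (-5 + (-4)**3)*64 = 2 + (-5 - 64)*64 = 2 - 69*64 = 2 - 4416 = -4414)
A*g(-6, o(2, 6)) = -8828*(-3*2) = -8828*(-6) = -4414*(-12) = 52968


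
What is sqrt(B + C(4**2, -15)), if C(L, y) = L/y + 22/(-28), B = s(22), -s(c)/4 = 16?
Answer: I*sqrt(2904090)/210 ≈ 8.1149*I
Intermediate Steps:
s(c) = -64 (s(c) = -4*16 = -64)
B = -64
C(L, y) = -11/14 + L/y (C(L, y) = L/y + 22*(-1/28) = L/y - 11/14 = -11/14 + L/y)
sqrt(B + C(4**2, -15)) = sqrt(-64 + (-11/14 + 4**2/(-15))) = sqrt(-64 + (-11/14 + 16*(-1/15))) = sqrt(-64 + (-11/14 - 16/15)) = sqrt(-64 - 389/210) = sqrt(-13829/210) = I*sqrt(2904090)/210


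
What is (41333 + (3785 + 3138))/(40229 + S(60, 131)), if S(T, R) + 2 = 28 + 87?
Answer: 24128/20171 ≈ 1.1962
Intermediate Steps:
S(T, R) = 113 (S(T, R) = -2 + (28 + 87) = -2 + 115 = 113)
(41333 + (3785 + 3138))/(40229 + S(60, 131)) = (41333 + (3785 + 3138))/(40229 + 113) = (41333 + 6923)/40342 = 48256*(1/40342) = 24128/20171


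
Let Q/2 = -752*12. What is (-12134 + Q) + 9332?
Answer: -20850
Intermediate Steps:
Q = -18048 (Q = 2*(-752*12) = 2*(-9024) = -18048)
(-12134 + Q) + 9332 = (-12134 - 18048) + 9332 = -30182 + 9332 = -20850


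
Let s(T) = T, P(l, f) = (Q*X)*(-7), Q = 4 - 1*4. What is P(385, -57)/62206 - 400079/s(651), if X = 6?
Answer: -400079/651 ≈ -614.56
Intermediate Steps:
Q = 0 (Q = 4 - 4 = 0)
P(l, f) = 0 (P(l, f) = (0*6)*(-7) = 0*(-7) = 0)
P(385, -57)/62206 - 400079/s(651) = 0/62206 - 400079/651 = 0*(1/62206) - 400079*1/651 = 0 - 400079/651 = -400079/651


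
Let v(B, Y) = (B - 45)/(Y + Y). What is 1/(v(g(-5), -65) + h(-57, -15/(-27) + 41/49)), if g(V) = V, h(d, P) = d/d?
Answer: 13/18 ≈ 0.72222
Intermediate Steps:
h(d, P) = 1
v(B, Y) = (-45 + B)/(2*Y) (v(B, Y) = (-45 + B)/((2*Y)) = (-45 + B)*(1/(2*Y)) = (-45 + B)/(2*Y))
1/(v(g(-5), -65) + h(-57, -15/(-27) + 41/49)) = 1/((1/2)*(-45 - 5)/(-65) + 1) = 1/((1/2)*(-1/65)*(-50) + 1) = 1/(5/13 + 1) = 1/(18/13) = 13/18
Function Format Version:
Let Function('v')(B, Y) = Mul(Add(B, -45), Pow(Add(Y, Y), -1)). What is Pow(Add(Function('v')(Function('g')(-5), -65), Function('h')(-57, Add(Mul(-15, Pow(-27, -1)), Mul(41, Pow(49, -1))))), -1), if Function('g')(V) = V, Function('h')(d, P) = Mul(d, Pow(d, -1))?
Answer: Rational(13, 18) ≈ 0.72222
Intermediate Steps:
Function('h')(d, P) = 1
Function('v')(B, Y) = Mul(Rational(1, 2), Pow(Y, -1), Add(-45, B)) (Function('v')(B, Y) = Mul(Add(-45, B), Pow(Mul(2, Y), -1)) = Mul(Add(-45, B), Mul(Rational(1, 2), Pow(Y, -1))) = Mul(Rational(1, 2), Pow(Y, -1), Add(-45, B)))
Pow(Add(Function('v')(Function('g')(-5), -65), Function('h')(-57, Add(Mul(-15, Pow(-27, -1)), Mul(41, Pow(49, -1))))), -1) = Pow(Add(Mul(Rational(1, 2), Pow(-65, -1), Add(-45, -5)), 1), -1) = Pow(Add(Mul(Rational(1, 2), Rational(-1, 65), -50), 1), -1) = Pow(Add(Rational(5, 13), 1), -1) = Pow(Rational(18, 13), -1) = Rational(13, 18)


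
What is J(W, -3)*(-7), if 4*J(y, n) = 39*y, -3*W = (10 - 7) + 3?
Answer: 273/2 ≈ 136.50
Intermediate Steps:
W = -2 (W = -((10 - 7) + 3)/3 = -(3 + 3)/3 = -⅓*6 = -2)
J(y, n) = 39*y/4 (J(y, n) = (39*y)/4 = 39*y/4)
J(W, -3)*(-7) = ((39/4)*(-2))*(-7) = -39/2*(-7) = 273/2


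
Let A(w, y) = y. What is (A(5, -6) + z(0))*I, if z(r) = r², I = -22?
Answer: 132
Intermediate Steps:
(A(5, -6) + z(0))*I = (-6 + 0²)*(-22) = (-6 + 0)*(-22) = -6*(-22) = 132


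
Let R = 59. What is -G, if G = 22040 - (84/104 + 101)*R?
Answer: -416867/26 ≈ -16033.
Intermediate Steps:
G = 416867/26 (G = 22040 - (84/104 + 101)*59 = 22040 - (84*(1/104) + 101)*59 = 22040 - (21/26 + 101)*59 = 22040 - 2647*59/26 = 22040 - 1*156173/26 = 22040 - 156173/26 = 416867/26 ≈ 16033.)
-G = -1*416867/26 = -416867/26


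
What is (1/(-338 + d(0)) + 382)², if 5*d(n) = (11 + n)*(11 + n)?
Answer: 359224018609/2461761 ≈ 1.4592e+5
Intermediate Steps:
d(n) = (11 + n)²/5 (d(n) = ((11 + n)*(11 + n))/5 = (11 + n)²/5)
(1/(-338 + d(0)) + 382)² = (1/(-338 + (11 + 0)²/5) + 382)² = (1/(-338 + (⅕)*11²) + 382)² = (1/(-338 + (⅕)*121) + 382)² = (1/(-338 + 121/5) + 382)² = (1/(-1569/5) + 382)² = (-5/1569 + 382)² = (599353/1569)² = 359224018609/2461761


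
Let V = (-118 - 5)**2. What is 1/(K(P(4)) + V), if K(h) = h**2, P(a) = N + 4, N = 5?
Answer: 1/15210 ≈ 6.5746e-5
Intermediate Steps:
P(a) = 9 (P(a) = 5 + 4 = 9)
V = 15129 (V = (-123)**2 = 15129)
1/(K(P(4)) + V) = 1/(9**2 + 15129) = 1/(81 + 15129) = 1/15210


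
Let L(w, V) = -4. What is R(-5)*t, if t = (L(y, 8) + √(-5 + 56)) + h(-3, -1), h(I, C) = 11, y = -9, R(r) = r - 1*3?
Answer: -56 - 8*√51 ≈ -113.13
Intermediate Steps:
R(r) = -3 + r (R(r) = r - 3 = -3 + r)
t = 7 + √51 (t = (-4 + √(-5 + 56)) + 11 = (-4 + √51) + 11 = 7 + √51 ≈ 14.141)
R(-5)*t = (-3 - 5)*(7 + √51) = -8*(7 + √51) = -56 - 8*√51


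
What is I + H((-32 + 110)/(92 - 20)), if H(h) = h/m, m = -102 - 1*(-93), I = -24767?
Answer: -2674849/108 ≈ -24767.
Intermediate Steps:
m = -9 (m = -102 + 93 = -9)
H(h) = -h/9 (H(h) = h/(-9) = h*(-⅑) = -h/9)
I + H((-32 + 110)/(92 - 20)) = -24767 - (-32 + 110)/(9*(92 - 20)) = -24767 - 26/(3*72) = -24767 - ⅑*13/12 = -24767 - 13/108 = -2674849/108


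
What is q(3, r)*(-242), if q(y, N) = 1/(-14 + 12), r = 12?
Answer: 121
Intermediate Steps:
q(y, N) = -½ (q(y, N) = 1/(-2) = -½)
q(3, r)*(-242) = -½*(-242) = 121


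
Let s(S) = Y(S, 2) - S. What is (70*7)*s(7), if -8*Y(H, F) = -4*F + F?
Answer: -6125/2 ≈ -3062.5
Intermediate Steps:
Y(H, F) = 3*F/8 (Y(H, F) = -(-4*F + F)/8 = -(-3)*F/8 = 3*F/8)
s(S) = ¾ - S (s(S) = (3/8)*2 - S = ¾ - S)
(70*7)*s(7) = (70*7)*(¾ - 1*7) = 490*(¾ - 7) = 490*(-25/4) = -6125/2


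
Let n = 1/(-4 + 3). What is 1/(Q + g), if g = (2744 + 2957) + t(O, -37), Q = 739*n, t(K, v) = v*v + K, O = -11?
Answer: 1/6320 ≈ 0.00015823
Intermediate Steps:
n = -1 (n = 1/(-1) = -1)
t(K, v) = K + v² (t(K, v) = v² + K = K + v²)
Q = -739 (Q = 739*(-1) = -739)
g = 7059 (g = (2744 + 2957) + (-11 + (-37)²) = 5701 + (-11 + 1369) = 5701 + 1358 = 7059)
1/(Q + g) = 1/(-739 + 7059) = 1/6320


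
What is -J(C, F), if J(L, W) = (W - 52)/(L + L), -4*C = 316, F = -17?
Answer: -69/158 ≈ -0.43671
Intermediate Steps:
C = -79 (C = -¼*316 = -79)
J(L, W) = (-52 + W)/(2*L) (J(L, W) = (-52 + W)/((2*L)) = (-52 + W)*(1/(2*L)) = (-52 + W)/(2*L))
-J(C, F) = -(-52 - 17)/(2*(-79)) = -(-1)*(-69)/(2*79) = -1*69/158 = -69/158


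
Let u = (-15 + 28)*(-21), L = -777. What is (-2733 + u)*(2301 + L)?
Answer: -4581144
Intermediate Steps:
u = -273 (u = 13*(-21) = -273)
(-2733 + u)*(2301 + L) = (-2733 - 273)*(2301 - 777) = -3006*1524 = -4581144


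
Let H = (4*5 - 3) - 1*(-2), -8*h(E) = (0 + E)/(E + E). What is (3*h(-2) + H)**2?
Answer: 90601/256 ≈ 353.91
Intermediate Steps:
h(E) = -1/16 (h(E) = -(0 + E)/(8*(E + E)) = -E/(8*(2*E)) = -E*1/(2*E)/8 = -1/8*1/2 = -1/16)
H = 19 (H = (20 - 3) + 2 = 17 + 2 = 19)
(3*h(-2) + H)**2 = (3*(-1/16) + 19)**2 = (-3/16 + 19)**2 = (301/16)**2 = 90601/256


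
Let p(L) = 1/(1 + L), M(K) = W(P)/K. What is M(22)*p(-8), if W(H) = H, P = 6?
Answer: -3/77 ≈ -0.038961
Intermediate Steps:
M(K) = 6/K
M(22)*p(-8) = (6/22)/(1 - 8) = (6*(1/22))/(-7) = (3/11)*(-1/7) = -3/77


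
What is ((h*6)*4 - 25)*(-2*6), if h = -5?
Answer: 1740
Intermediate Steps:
((h*6)*4 - 25)*(-2*6) = (-5*6*4 - 25)*(-2*6) = (-30*4 - 25)*(-12) = (-120 - 25)*(-12) = -145*(-12) = 1740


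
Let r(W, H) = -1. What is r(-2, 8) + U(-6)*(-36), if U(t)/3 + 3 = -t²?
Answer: 4211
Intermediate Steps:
U(t) = -9 - 3*t² (U(t) = -9 + 3*(-t²) = -9 - 3*t²)
r(-2, 8) + U(-6)*(-36) = -1 + (-9 - 3*(-6)²)*(-36) = -1 + (-9 - 3*36)*(-36) = -1 + (-9 - 108)*(-36) = -1 - 117*(-36) = -1 + 4212 = 4211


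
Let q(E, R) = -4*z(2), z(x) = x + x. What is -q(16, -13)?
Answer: 16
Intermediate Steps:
z(x) = 2*x
q(E, R) = -16 (q(E, R) = -8*2 = -4*4 = -16)
-q(16, -13) = -1*(-16) = 16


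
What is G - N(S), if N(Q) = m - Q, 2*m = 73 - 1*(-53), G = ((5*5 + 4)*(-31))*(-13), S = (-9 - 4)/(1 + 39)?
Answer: 464947/40 ≈ 11624.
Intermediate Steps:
S = -13/40 ≈ -0.32500
G = 11687 (G = ((25 + 4)*(-31))*(-13) = (29*(-31))*(-13) = -899*(-13) = 11687)
m = 63 (m = (73 - 1*(-53))/2 = (73 + 53)/2 = (1/2)*126 = 63)
N(Q) = 63 - Q
G - N(S) = 11687 - (63 - 1*(-13/40)) = 11687 - (63 + 13/40) = 11687 - 1*2533/40 = 11687 - 2533/40 = 464947/40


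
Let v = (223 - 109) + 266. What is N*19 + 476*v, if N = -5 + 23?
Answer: 181222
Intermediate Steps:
N = 18
v = 380 (v = 114 + 266 = 380)
N*19 + 476*v = 18*19 + 476*380 = 342 + 180880 = 181222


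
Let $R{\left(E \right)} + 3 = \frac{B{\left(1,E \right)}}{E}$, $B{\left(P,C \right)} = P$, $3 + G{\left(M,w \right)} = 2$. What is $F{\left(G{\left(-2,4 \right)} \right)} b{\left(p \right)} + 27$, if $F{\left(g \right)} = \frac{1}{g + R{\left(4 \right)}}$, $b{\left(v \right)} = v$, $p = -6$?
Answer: $\frac{143}{5} \approx 28.6$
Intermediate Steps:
$G{\left(M,w \right)} = -1$ ($G{\left(M,w \right)} = -3 + 2 = -1$)
$R{\left(E \right)} = -3 + \frac{1}{E}$ ($R{\left(E \right)} = -3 + 1 \frac{1}{E} = -3 + \frac{1}{E}$)
$F{\left(g \right)} = \frac{1}{- \frac{11}{4} + g}$ ($F{\left(g \right)} = \frac{1}{g - \left(3 - \frac{1}{4}\right)} = \frac{1}{g + \left(-3 + \frac{1}{4}\right)} = \frac{1}{g - \frac{11}{4}} = \frac{1}{- \frac{11}{4} + g}$)
$F{\left(G{\left(-2,4 \right)} \right)} b{\left(p \right)} + 27 = \frac{4}{-11 + 4 \left(-1\right)} \left(-6\right) + 27 = \frac{4}{-11 - 4} \left(-6\right) + 27 = \frac{4}{-15} \left(-6\right) + 27 = 4 \left(- \frac{1}{15}\right) \left(-6\right) + 27 = \left(- \frac{4}{15}\right) \left(-6\right) + 27 = \frac{8}{5} + 27 = \frac{143}{5}$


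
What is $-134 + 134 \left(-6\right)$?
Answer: $-938$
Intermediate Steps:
$-134 + 134 \left(-6\right) = -134 - 804 = -938$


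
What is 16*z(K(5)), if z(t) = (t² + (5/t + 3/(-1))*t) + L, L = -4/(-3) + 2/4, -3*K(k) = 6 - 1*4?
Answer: 1336/9 ≈ 148.44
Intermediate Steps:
K(k) = -⅔ (K(k) = -(6 - 1*4)/3 = -(6 - 4)/3 = -⅓*2 = -⅔)
L = 11/6 (L = -4*(-⅓) + 2*(¼) = 4/3 + ½ = 11/6 ≈ 1.8333)
z(t) = 11/6 + t² + t*(-3 + 5/t) (z(t) = (t² + (5/t + 3/(-1))*t) + 11/6 = (t² + (5/t + 3*(-1))*t) + 11/6 = (t² + (5/t - 3)*t) + 11/6 = (t² + (-3 + 5/t)*t) + 11/6 = (t² + t*(-3 + 5/t)) + 11/6 = 11/6 + t² + t*(-3 + 5/t))
16*z(K(5)) = 16*(41/6 + (-⅔)² - 3*(-⅔)) = 16*(41/6 + 4/9 + 2) = 16*(167/18) = 1336/9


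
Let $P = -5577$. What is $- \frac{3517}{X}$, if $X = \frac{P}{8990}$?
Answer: $\frac{31617830}{5577} \approx 5669.3$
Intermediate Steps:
$X = - \frac{5577}{8990} \approx -0.62036$
$- \frac{3517}{X} = - \frac{3517}{- \frac{5577}{8990}} = \left(-3517\right) \left(- \frac{8990}{5577}\right) = \frac{31617830}{5577}$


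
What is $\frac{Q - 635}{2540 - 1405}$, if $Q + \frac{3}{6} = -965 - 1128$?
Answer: $- \frac{5457}{2270} \approx -2.404$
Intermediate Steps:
$Q = - \frac{4187}{2}$ ($Q = - \frac{1}{2} - 2093 = - \frac{4187}{2} \approx -2093.5$)
$\frac{Q - 635}{2540 - 1405} = \frac{- \frac{4187}{2} - 635}{2540 - 1405} = - \frac{5457}{2 \cdot 1135} = \left(- \frac{5457}{2}\right) \frac{1}{1135} = - \frac{5457}{2270}$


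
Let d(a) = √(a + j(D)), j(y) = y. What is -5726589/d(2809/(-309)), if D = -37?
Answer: 5726589*I*√4400778/14242 ≈ 8.4351e+5*I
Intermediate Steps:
d(a) = √(-37 + a) (d(a) = √(a - 37) = √(-37 + a))
-5726589/d(2809/(-309)) = -5726589/√(-37 + 2809/(-309)) = -5726589/√(-37 + 2809*(-1/309)) = -5726589/√(-37 - 2809/309) = -5726589*(-I*√4400778/14242) = -(-5726589)*I*√4400778/14242 = 5726589*I*√4400778/14242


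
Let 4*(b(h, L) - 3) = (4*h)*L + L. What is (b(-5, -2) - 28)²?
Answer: 961/4 ≈ 240.25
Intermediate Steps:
b(h, L) = 3 + L/4 + L*h (b(h, L) = 3 + ((4*h)*L + L)/4 = 3 + (4*L*h + L)/4 = 3 + (L + 4*L*h)/4 = 3 + (L/4 + L*h) = 3 + L/4 + L*h)
(b(-5, -2) - 28)² = ((3 + (¼)*(-2) - 2*(-5)) - 28)² = ((3 - ½ + 10) - 28)² = (25/2 - 28)² = (-31/2)² = 961/4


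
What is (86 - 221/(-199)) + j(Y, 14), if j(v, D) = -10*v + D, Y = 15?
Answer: -9729/199 ≈ -48.889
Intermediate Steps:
j(v, D) = D - 10*v
(86 - 221/(-199)) + j(Y, 14) = (86 - 221/(-199)) + (14 - 10*15) = (86 - 221*(-1/199)) + (14 - 150) = (86 + 221/199) - 136 = 17335/199 - 136 = -9729/199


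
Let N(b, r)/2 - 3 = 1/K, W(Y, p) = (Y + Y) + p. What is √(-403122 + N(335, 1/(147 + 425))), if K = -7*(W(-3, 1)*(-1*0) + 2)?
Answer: I*√19752691/7 ≈ 634.91*I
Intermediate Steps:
W(Y, p) = p + 2*Y (W(Y, p) = 2*Y + p = p + 2*Y)
K = -14 (K = -7*((1 + 2*(-3))*(-1*0) + 2) = -7*((1 - 6)*0 + 2) = -7*(-5*0 + 2) = -7*(0 + 2) = -7*2 = -14)
N(b, r) = 41/7 (N(b, r) = 6 + 2/(-14) = 6 + 2*(-1/14) = 6 - ⅐ = 41/7)
√(-403122 + N(335, 1/(147 + 425))) = √(-403122 + 41/7) = √(-2821813/7) = I*√19752691/7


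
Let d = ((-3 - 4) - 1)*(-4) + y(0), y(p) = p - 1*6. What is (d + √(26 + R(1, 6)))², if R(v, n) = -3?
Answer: (26 + √23)² ≈ 948.38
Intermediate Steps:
y(p) = -6 + p (y(p) = p - 6 = -6 + p)
d = 26 (d = ((-3 - 4) - 1)*(-4) + (-6 + 0) = (-7 - 1)*(-4) - 6 = -8*(-4) - 6 = 32 - 6 = 26)
(d + √(26 + R(1, 6)))² = (26 + √(26 - 3))² = (26 + √23)²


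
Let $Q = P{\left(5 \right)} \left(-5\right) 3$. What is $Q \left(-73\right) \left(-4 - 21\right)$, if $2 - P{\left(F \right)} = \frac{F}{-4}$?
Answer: $- \frac{355875}{4} \approx -88969.0$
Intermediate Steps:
$P{\left(F \right)} = 2 + \frac{F}{4}$ ($P{\left(F \right)} = 2 - \frac{F}{-4} = 2 - F \left(- \frac{1}{4}\right) = 2 - - \frac{F}{4} = 2 + \frac{F}{4}$)
$Q = - \frac{195}{4}$ ($Q = \left(2 + \frac{1}{4} \cdot 5\right) \left(-5\right) 3 = \left(2 + \frac{5}{4}\right) \left(-5\right) 3 = \frac{13}{4} \left(-5\right) 3 = \left(- \frac{65}{4}\right) 3 = - \frac{195}{4} \approx -48.75$)
$Q \left(-73\right) \left(-4 - 21\right) = \left(- \frac{195}{4}\right) \left(-73\right) \left(-4 - 21\right) = \frac{14235 \left(-4 - 21\right)}{4} = \frac{14235}{4} \left(-25\right) = - \frac{355875}{4}$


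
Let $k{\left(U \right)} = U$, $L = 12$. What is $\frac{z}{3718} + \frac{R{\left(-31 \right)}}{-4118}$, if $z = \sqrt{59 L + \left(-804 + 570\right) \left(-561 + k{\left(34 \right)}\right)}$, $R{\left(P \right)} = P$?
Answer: $\frac{31}{4118} + \frac{\sqrt{124026}}{3718} \approx 0.10225$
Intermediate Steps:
$z = \sqrt{124026}$ ($z = \sqrt{59 \cdot 12 + \left(-804 + 570\right) \left(-561 + 34\right)} = \sqrt{708 - -123318} = \sqrt{708 + 123318} = \sqrt{124026} \approx 352.17$)
$\frac{z}{3718} + \frac{R{\left(-31 \right)}}{-4118} = \frac{\sqrt{124026}}{3718} - \frac{31}{-4118} = \sqrt{124026} \cdot \frac{1}{3718} - - \frac{31}{4118} = \frac{\sqrt{124026}}{3718} + \frac{31}{4118} = \frac{31}{4118} + \frac{\sqrt{124026}}{3718}$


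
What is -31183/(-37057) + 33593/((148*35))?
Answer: 200911963/27422180 ≈ 7.3266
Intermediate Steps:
-31183/(-37057) + 33593/((148*35)) = -31183*(-1/37057) + 33593/5180 = 31183/37057 + 33593*(1/5180) = 31183/37057 + 4799/740 = 200911963/27422180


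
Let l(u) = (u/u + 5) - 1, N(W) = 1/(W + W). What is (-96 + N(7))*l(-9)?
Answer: -6715/14 ≈ -479.64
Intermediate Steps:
N(W) = 1/(2*W)
l(u) = 5 (l(u) = (1 + 5) - 1 = 6 - 1 = 5)
(-96 + N(7))*l(-9) = (-96 + (1/2)/7)*5 = (-96 + (1/2)*(1/7))*5 = (-96 + 1/14)*5 = -1343/14*5 = -6715/14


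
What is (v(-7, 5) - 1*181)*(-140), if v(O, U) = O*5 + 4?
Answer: 29680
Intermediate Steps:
v(O, U) = 4 + 5*O (v(O, U) = 5*O + 4 = 4 + 5*O)
(v(-7, 5) - 1*181)*(-140) = ((4 + 5*(-7)) - 1*181)*(-140) = ((4 - 35) - 181)*(-140) = (-31 - 181)*(-140) = -212*(-140) = 29680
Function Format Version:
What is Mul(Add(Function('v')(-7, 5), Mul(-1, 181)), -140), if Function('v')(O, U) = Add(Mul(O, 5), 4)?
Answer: 29680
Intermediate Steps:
Function('v')(O, U) = Add(4, Mul(5, O)) (Function('v')(O, U) = Add(Mul(5, O), 4) = Add(4, Mul(5, O)))
Mul(Add(Function('v')(-7, 5), Mul(-1, 181)), -140) = Mul(Add(Add(4, Mul(5, -7)), Mul(-1, 181)), -140) = Mul(Add(Add(4, -35), -181), -140) = Mul(Add(-31, -181), -140) = Mul(-212, -140) = 29680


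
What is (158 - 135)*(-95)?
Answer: -2185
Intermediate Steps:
(158 - 135)*(-95) = 23*(-95) = -2185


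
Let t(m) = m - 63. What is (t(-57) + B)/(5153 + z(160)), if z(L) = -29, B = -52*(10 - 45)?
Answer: 425/1281 ≈ 0.33177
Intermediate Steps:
t(m) = -63 + m
B = 1820 (B = -52*(-35) = 1820)
(t(-57) + B)/(5153 + z(160)) = ((-63 - 57) + 1820)/(5153 - 29) = (-120 + 1820)/5124 = 1700*(1/5124) = 425/1281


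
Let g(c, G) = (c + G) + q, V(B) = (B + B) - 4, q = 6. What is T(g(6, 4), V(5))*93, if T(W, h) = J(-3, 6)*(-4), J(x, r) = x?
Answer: 1116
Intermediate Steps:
V(B) = -4 + 2*B (V(B) = 2*B - 4 = -4 + 2*B)
g(c, G) = 6 + G + c (g(c, G) = (c + G) + 6 = (G + c) + 6 = 6 + G + c)
T(W, h) = 12 (T(W, h) = -3*(-4) = 12)
T(g(6, 4), V(5))*93 = 12*93 = 1116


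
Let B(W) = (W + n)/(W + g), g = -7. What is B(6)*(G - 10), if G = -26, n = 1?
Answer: 252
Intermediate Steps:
B(W) = (1 + W)/(-7 + W) (B(W) = (W + 1)/(W - 7) = (1 + W)/(-7 + W))
B(6)*(G - 10) = ((1 + 6)/(-7 + 6))*(-26 - 10) = (7/(-1))*(-36) = -1*7*(-36) = -7*(-36) = 252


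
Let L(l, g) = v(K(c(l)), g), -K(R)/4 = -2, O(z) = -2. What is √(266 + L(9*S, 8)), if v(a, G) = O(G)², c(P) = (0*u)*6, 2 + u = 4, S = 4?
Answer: 3*√30 ≈ 16.432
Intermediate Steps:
u = 2 (u = -2 + 4 = 2)
c(P) = 0 (c(P) = (0*2)*6 = 0*6 = 0)
K(R) = 8 (K(R) = -4*(-2) = 8)
v(a, G) = 4 (v(a, G) = (-2)² = 4)
L(l, g) = 4
√(266 + L(9*S, 8)) = √(266 + 4) = √270 = 3*√30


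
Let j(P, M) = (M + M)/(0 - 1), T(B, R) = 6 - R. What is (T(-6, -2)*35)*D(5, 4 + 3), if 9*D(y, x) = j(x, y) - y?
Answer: -1400/3 ≈ -466.67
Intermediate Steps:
j(P, M) = -2*M (j(P, M) = (2*M)/(-1) = (2*M)*(-1) = -2*M)
D(y, x) = -y/3 (D(y, x) = (-2*y - y)/9 = (-3*y)/9 = -y/3)
(T(-6, -2)*35)*D(5, 4 + 3) = ((6 - 1*(-2))*35)*(-1/3*5) = ((6 + 2)*35)*(-5/3) = (8*35)*(-5/3) = 280*(-5/3) = -1400/3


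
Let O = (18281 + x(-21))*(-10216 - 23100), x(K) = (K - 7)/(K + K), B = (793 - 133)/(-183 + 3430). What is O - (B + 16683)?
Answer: -5933132928023/9741 ≈ -6.0909e+8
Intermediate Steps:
B = 660/3247 ≈ 0.20326
x(K) = (-7 + K)/(2*K) (x(K) = (-7 + K)/((2*K)) = (-7 + K)*(1/(2*K)) = (-7 + K)/(2*K))
O = -1827216020/3 (O = (18281 + (½)*(-7 - 21)/(-21))*(-10216 - 23100) = (18281 + (½)*(-1/21)*(-28))*(-33316) = (18281 + ⅔)*(-33316) = (54845/3)*(-33316) = -1827216020/3 ≈ -6.0907e+8)
O - (B + 16683) = -1827216020/3 - (660/3247 + 16683) = -1827216020/3 - 1*54170361/3247 = -1827216020/3 - 54170361/3247 = -5933132928023/9741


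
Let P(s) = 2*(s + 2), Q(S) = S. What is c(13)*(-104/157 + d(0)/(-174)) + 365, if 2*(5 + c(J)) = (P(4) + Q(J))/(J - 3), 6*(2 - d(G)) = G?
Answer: 6693405/18212 ≈ 367.53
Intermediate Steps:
d(G) = 2 - G/6
P(s) = 4 + 2*s (P(s) = 2*(2 + s) = 4 + 2*s)
c(J) = -5 + (12 + J)/(2*(-3 + J)) (c(J) = -5 + (((4 + 2*4) + J)/(J - 3))/2 = -5 + (((4 + 8) + J)/(-3 + J))/2 = -5 + ((12 + J)/(-3 + J))/2 = -5 + (12 + J)/(2*(-3 + J)))
c(13)*(-104/157 + d(0)/(-174)) + 365 = (3*(14 - 3*13)/(2*(-3 + 13)))*(-104/157 + (2 - ⅙*0)/(-174)) + 365 = ((3/2)*(14 - 39)/10)*(-104*1/157 + (2 + 0)*(-1/174)) + 365 = ((3/2)*(⅒)*(-25))*(-104/157 + 2*(-1/174)) + 365 = -15*(-104/157 - 1/87)/4 + 365 = -15/4*(-9205/13659) + 365 = 46025/18212 + 365 = 6693405/18212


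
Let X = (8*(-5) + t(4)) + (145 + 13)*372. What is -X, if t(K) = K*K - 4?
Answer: -58748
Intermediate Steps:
t(K) = -4 + K² (t(K) = K² - 4 = -4 + K²)
X = 58748 (X = (8*(-5) + (-4 + 4²)) + (145 + 13)*372 = (-40 + (-4 + 16)) + 158*372 = (-40 + 12) + 58776 = -28 + 58776 = 58748)
-X = -1*58748 = -58748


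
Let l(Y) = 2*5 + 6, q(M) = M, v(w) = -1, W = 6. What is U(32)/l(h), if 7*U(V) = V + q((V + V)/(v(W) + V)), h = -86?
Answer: 66/217 ≈ 0.30415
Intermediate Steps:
l(Y) = 16 (l(Y) = 10 + 6 = 16)
U(V) = V/7 + 2*V/(7*(-1 + V)) (U(V) = (V + (V + V)/(-1 + V))/7 = (V + (2*V)/(-1 + V))/7 = (V + 2*V/(-1 + V))/7 = V/7 + 2*V/(7*(-1 + V)))
U(32)/l(h) = ((⅐)*32*(1 + 32)/(-1 + 32))/16 = ((⅐)*32*33/31)*(1/16) = ((⅐)*32*(1/31)*33)*(1/16) = (1056/217)*(1/16) = 66/217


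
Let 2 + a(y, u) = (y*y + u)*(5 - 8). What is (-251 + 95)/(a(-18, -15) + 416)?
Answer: 52/171 ≈ 0.30409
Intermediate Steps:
a(y, u) = -2 - 3*u - 3*y**2 (a(y, u) = -2 + (y*y + u)*(5 - 8) = -2 + (y**2 + u)*(-3) = -2 + (u + y**2)*(-3) = -2 + (-3*u - 3*y**2) = -2 - 3*u - 3*y**2)
(-251 + 95)/(a(-18, -15) + 416) = (-251 + 95)/((-2 - 3*(-15) - 3*(-18)**2) + 416) = -156/((-2 + 45 - 3*324) + 416) = -156/((-2 + 45 - 972) + 416) = -156/(-929 + 416) = -156/(-513) = -156*(-1/513) = 52/171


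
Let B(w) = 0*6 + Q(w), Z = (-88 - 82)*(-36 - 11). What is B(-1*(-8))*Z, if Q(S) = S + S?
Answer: 127840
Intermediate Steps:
Z = 7990 (Z = -170*(-47) = 7990)
Q(S) = 2*S
B(w) = 2*w (B(w) = 0*6 + 2*w = 0 + 2*w = 2*w)
B(-1*(-8))*Z = (2*(-1*(-8)))*7990 = (2*8)*7990 = 16*7990 = 127840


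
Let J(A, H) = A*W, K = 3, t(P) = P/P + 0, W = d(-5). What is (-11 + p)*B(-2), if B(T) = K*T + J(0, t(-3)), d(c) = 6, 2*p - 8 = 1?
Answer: 39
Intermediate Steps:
p = 9/2 (p = 4 + (½)*1 = 4 + ½ = 9/2 ≈ 4.5000)
W = 6
t(P) = 1 (t(P) = 1 + 0 = 1)
J(A, H) = 6*A (J(A, H) = A*6 = 6*A)
B(T) = 3*T (B(T) = 3*T + 6*0 = 3*T + 0 = 3*T)
(-11 + p)*B(-2) = (-11 + 9/2)*(3*(-2)) = -13/2*(-6) = 39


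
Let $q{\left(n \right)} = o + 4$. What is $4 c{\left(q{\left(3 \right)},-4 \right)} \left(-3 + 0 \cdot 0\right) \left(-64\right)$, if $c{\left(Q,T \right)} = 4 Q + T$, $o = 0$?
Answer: $9216$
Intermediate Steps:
$q{\left(n \right)} = 4$ ($q{\left(n \right)} = 0 + 4 = 4$)
$c{\left(Q,T \right)} = T + 4 Q$
$4 c{\left(q{\left(3 \right)},-4 \right)} \left(-3 + 0 \cdot 0\right) \left(-64\right) = 4 \left(-4 + 4 \cdot 4\right) \left(-3 + 0 \cdot 0\right) \left(-64\right) = 4 \left(-4 + 16\right) \left(-3 + 0\right) \left(-64\right) = 4 \cdot 12 \left(-3\right) \left(-64\right) = 48 \left(-3\right) \left(-64\right) = \left(-144\right) \left(-64\right) = 9216$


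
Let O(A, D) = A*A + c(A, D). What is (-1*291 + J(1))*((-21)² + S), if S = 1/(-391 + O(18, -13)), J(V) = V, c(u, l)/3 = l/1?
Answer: -6778025/53 ≈ -1.2789e+5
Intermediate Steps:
c(u, l) = 3*l (c(u, l) = 3*(l/1) = 3*(l*1) = 3*l)
O(A, D) = A² + 3*D (O(A, D) = A*A + 3*D = A² + 3*D)
S = -1/106 (S = 1/(-391 + (18² + 3*(-13))) = 1/(-391 + (324 - 39)) = 1/(-391 + 285) = 1/(-106) = -1/106 ≈ -0.0094340)
(-1*291 + J(1))*((-21)² + S) = (-1*291 + 1)*((-21)² - 1/106) = (-291 + 1)*(441 - 1/106) = -290*46745/106 = -6778025/53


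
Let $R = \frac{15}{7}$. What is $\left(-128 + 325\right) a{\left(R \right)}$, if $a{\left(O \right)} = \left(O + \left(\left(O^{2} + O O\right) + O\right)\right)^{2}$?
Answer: $\frac{85813200}{2401} \approx 35741.0$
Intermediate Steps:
$R = \frac{15}{7}$ ($R = 15 \cdot \frac{1}{7} = \frac{15}{7} \approx 2.1429$)
$a{\left(O \right)} = \left(2 O + 2 O^{2}\right)^{2}$ ($a{\left(O \right)} = \left(O + \left(\left(O^{2} + O^{2}\right) + O\right)\right)^{2} = \left(O + \left(2 O^{2} + O\right)\right)^{2} = \left(O + \left(O + 2 O^{2}\right)\right)^{2} = \left(2 O + 2 O^{2}\right)^{2}$)
$\left(-128 + 325\right) a{\left(R \right)} = \left(-128 + 325\right) 4 \left(\frac{15}{7}\right)^{2} \left(1 + \frac{15}{7}\right)^{2} = 197 \cdot 4 \cdot \frac{225}{49} \left(\frac{22}{7}\right)^{2} = 197 \cdot 4 \cdot \frac{225}{49} \cdot \frac{484}{49} = 197 \cdot \frac{435600}{2401} = \frac{85813200}{2401}$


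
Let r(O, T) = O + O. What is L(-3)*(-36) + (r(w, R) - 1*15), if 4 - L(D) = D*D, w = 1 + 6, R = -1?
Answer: 179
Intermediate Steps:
w = 7
r(O, T) = 2*O
L(D) = 4 - D² (L(D) = 4 - D*D = 4 - D²)
L(-3)*(-36) + (r(w, R) - 1*15) = (4 - 1*(-3)²)*(-36) + (2*7 - 1*15) = (4 - 1*9)*(-36) + (14 - 15) = (4 - 9)*(-36) - 1 = -5*(-36) - 1 = 180 - 1 = 179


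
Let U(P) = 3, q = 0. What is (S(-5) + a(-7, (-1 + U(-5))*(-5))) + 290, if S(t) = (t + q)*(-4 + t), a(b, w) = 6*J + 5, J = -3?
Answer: 322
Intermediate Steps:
a(b, w) = -13 (a(b, w) = 6*(-3) + 5 = -18 + 5 = -13)
S(t) = t*(-4 + t) (S(t) = (t + 0)*(-4 + t) = t*(-4 + t))
(S(-5) + a(-7, (-1 + U(-5))*(-5))) + 290 = (-5*(-4 - 5) - 13) + 290 = (-5*(-9) - 13) + 290 = (45 - 13) + 290 = 32 + 290 = 322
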